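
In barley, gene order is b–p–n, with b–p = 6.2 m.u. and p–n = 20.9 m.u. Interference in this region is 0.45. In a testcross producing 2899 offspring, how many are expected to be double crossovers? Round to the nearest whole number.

Map distances give recombination frequencies of 0.062 and 0.209 for the two intervals.
With interference 0.45 (so coincidence = 0.55), expected double-crossover frequency = 0.062 × 0.209 × 0.55 = 0.00713.
Expected number = 0.00713 × 2899 = 20.66 ≈ 21.

21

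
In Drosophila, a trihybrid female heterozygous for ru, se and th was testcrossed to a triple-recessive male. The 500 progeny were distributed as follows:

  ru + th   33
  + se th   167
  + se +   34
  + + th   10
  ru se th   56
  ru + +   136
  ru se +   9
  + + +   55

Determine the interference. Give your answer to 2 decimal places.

0.15

The two most frequent reciprocal classes, ru + + and + se th, are the parental types, so the F1 was ru + + / + se th.
The two rarest classes, ru se + and + + th, are the double crossovers. Comparing them with the parentals, only the se allele has switched, so se is the middle locus and the order is th – se – ru.
th–se: (67 + 19)/500 = 0.1720; se–ru: (111 + 19)/500 = 0.2600.
Expected DCO frequency = 0.1720 × 0.2600 ≈ 0.04472; observed = 19/500 ≈ 0.03800.
Coefficient of coincidence = 0.03800/0.04472 ≈ 0.85; interference = 1 − 0.85 = 0.15.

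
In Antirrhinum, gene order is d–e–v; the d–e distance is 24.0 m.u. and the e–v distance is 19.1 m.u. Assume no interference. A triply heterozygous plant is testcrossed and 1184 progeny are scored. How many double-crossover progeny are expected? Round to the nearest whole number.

Map distances give recombination frequencies of 0.240 and 0.191 for the two intervals.
With no interference, expected double-crossover frequency = 0.240 × 0.191 = 0.04584.
Expected number = 0.04584 × 1184 = 54.27 ≈ 54.

54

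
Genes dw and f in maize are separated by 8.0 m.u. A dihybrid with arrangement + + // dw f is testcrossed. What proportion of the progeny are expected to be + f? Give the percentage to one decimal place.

A map distance of 8.0 m.u. corresponds to a recombination frequency of 0.080.
The F1 is + + / dw f, so + f is a recombinant gamete class with expected frequency r/2 = 0.080/2 = 0.0400.
That is 0.0400 = 4.0% of the progeny.

4.0%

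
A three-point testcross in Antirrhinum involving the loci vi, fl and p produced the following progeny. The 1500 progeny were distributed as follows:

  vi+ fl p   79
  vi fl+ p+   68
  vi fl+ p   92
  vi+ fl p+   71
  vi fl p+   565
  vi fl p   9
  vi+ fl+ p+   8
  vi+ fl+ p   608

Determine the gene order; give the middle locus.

The two most frequent reciprocal classes, vi fl p+ and vi+ fl+ p, are the parental types, so the F1 was vi fl p+ / vi+ fl+ p.
The two rarest classes, vi fl p and vi+ fl+ p+, are the double crossovers. Comparing them with the parentals, only the p allele has switched, so p is the middle locus and the order is vi – p – fl.

p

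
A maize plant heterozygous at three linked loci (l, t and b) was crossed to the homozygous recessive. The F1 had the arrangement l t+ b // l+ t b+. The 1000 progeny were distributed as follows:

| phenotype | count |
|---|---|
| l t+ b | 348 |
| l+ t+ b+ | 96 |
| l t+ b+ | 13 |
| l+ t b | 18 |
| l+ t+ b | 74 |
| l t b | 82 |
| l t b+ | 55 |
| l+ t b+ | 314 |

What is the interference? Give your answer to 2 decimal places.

The two rarest classes, l t+ b+ and l+ t b, are the double crossovers. Comparing them with the parentals, only the b allele has switched, so b is the middle locus and the order is l – b – t.
l–b: (129 + 31)/1000 = 0.1600; b–t: (178 + 31)/1000 = 0.2090.
Expected DCO frequency = 0.1600 × 0.2090 ≈ 0.03344; observed = 31/1000 ≈ 0.03100.
Coefficient of coincidence = 0.03100/0.03344 ≈ 0.93; interference = 1 − 0.93 = 0.07.

0.07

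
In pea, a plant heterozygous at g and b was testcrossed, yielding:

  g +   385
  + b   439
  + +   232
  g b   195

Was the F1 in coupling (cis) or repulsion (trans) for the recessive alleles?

trans

The two most frequent classes are + b (439) and g + (385); these are the parental (non-recombinant) types.
So the F1 carried + b on one chromosome and g + on the other — the recessive alleles are on opposite chromosomes (trans / repulsion).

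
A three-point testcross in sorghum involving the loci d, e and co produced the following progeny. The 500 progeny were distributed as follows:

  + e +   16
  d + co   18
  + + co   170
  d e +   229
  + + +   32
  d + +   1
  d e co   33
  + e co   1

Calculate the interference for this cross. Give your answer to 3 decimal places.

The two most frequent reciprocal classes, d e + and + + co, are the parental types, so the F1 was d e + / + + co.
The two rarest classes, d + + and + e co, are the double crossovers. Comparing them with the parentals, only the e allele has switched, so e is the middle locus and the order is co – e – d.
co–e: (65 + 2)/500 = 0.1340; e–d: (34 + 2)/500 = 0.0720.
Expected DCO frequency = 0.1340 × 0.0720 ≈ 0.00965; observed = 2/500 ≈ 0.00400.
Coefficient of coincidence = 0.00400/0.00965 ≈ 0.415; interference = 1 − 0.415 = 0.585.

0.585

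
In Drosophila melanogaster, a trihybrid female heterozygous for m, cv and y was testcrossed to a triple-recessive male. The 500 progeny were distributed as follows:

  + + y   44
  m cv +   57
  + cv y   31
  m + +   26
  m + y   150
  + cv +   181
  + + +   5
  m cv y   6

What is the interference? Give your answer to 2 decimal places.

The two most frequent reciprocal classes, + cv + and m + y, are the parental types, so the F1 was + cv + / m + y.
The two rarest classes, + + + and m cv y, are the double crossovers. Comparing them with the parentals, only the cv allele has switched, so cv is the middle locus and the order is y – cv – m.
y–cv: (57 + 11)/500 = 0.1360; cv–m: (101 + 11)/500 = 0.2240.
Expected DCO frequency = 0.1360 × 0.2240 ≈ 0.03046; observed = 11/500 ≈ 0.02200.
Coefficient of coincidence = 0.02200/0.03046 ≈ 0.72; interference = 1 − 0.72 = 0.28.

0.28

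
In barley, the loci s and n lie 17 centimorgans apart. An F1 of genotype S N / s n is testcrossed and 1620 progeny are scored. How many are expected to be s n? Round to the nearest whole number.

672

A map distance of 17 centimorgans corresponds to a recombination frequency of 0.170.
The F1 is S N / s n, so s n is a parental gamete class with expected frequency (1 − r)/2 = 0.830/2 = 0.4150.
Expected number = 0.4150 × 1620 = 672.30 ≈ 672.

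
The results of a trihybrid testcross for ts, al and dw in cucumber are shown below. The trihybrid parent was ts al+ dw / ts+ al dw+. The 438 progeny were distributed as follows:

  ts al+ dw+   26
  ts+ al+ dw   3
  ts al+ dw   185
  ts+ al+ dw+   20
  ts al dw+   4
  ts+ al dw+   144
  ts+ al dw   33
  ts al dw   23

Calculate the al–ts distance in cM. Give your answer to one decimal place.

11.4 cM

The two rarest classes, ts+ al+ dw and ts al dw+, are the double crossovers. Comparing them with the parentals, only the ts allele has switched, so ts is the middle locus and the order is dw – ts – al.
Crossovers in the ts–al interval produce the single-crossover classes ts al dw and ts+ al+ dw+ (23 + 20 = 43) plus the double crossovers (7).
RF(ts–al) = (43 + 7) / 438 = 50/438 = 0.1142 → 11.4 cM.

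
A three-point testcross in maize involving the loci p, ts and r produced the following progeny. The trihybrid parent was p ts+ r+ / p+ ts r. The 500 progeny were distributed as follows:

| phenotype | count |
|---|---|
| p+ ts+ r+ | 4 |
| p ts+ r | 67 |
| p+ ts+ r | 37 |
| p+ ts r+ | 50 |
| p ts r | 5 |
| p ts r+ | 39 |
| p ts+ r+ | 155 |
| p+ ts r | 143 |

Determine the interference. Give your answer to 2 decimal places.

0.58

The two rarest classes, p+ ts+ r+ and p ts r, are the double crossovers. Comparing them with the parentals, only the p allele has switched, so p is the middle locus and the order is ts – p – r.
ts–p: (76 + 9)/500 = 0.1700; p–r: (117 + 9)/500 = 0.2520.
Expected DCO frequency = 0.1700 × 0.2520 ≈ 0.04284; observed = 9/500 ≈ 0.01800.
Coefficient of coincidence = 0.01800/0.04284 ≈ 0.42; interference = 1 − 0.42 = 0.58.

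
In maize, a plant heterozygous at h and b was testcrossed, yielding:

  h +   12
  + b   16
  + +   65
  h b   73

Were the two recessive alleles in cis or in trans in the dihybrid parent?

The two most frequent classes are + + (65) and h b (73); these are the parental (non-recombinant) types.
So the F1 carried + + on one chromosome and h b on the other — the recessive alleles are on the same chromosome (cis / coupling).

cis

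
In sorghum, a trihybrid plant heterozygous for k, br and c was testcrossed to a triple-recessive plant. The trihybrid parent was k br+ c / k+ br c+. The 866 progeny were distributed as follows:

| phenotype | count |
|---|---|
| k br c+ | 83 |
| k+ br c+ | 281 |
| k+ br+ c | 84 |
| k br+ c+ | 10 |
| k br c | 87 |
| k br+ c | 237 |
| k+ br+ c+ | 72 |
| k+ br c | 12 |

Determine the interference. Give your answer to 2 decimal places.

0.44

The two rarest classes, k br+ c+ and k+ br c, are the double crossovers. Comparing them with the parentals, only the c allele has switched, so c is the middle locus and the order is br – c – k.
br–c: (159 + 22)/866 = 0.2090; c–k: (167 + 22)/866 = 0.2182.
Expected DCO frequency = 0.2090 × 0.2182 ≈ 0.04560; observed = 22/866 ≈ 0.02540.
Coefficient of coincidence = 0.02540/0.04560 ≈ 0.56; interference = 1 − 0.56 = 0.44.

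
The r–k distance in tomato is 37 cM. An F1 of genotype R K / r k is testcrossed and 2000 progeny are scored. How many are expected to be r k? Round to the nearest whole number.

630

A map distance of 37 cM corresponds to a recombination frequency of 0.370.
The F1 is R K / r k, so r k is a parental gamete class with expected frequency (1 − r)/2 = 0.630/2 = 0.3150.
Expected number = 0.3150 × 2000 = 630.00 ≈ 630.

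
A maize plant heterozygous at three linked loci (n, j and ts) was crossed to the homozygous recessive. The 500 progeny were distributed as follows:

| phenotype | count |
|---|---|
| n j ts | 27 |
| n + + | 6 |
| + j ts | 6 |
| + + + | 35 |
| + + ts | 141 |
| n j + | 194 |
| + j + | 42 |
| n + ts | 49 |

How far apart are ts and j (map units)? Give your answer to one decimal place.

14.8 map units

The two most frequent reciprocal classes, n j + and + + ts, are the parental types, so the F1 was n j + / + + ts.
The two rarest classes, n + + and + j ts, are the double crossovers. Comparing them with the parentals, only the j allele has switched, so j is the middle locus and the order is ts – j – n.
Crossovers in the ts–j interval produce the single-crossover classes n j ts and + + + (27 + 35 = 62) plus the double crossovers (12).
RF(ts–j) = (62 + 12) / 500 = 74/500 = 0.1480 → 14.8 map units.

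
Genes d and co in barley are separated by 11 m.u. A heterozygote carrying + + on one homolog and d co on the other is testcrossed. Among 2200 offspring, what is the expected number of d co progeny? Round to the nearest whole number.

A map distance of 11 m.u. corresponds to a recombination frequency of 0.110.
The F1 is + + / d co, so d co is a parental gamete class with expected frequency (1 − r)/2 = 0.890/2 = 0.4450.
Expected number = 0.4450 × 2200 = 979.00 ≈ 979.

979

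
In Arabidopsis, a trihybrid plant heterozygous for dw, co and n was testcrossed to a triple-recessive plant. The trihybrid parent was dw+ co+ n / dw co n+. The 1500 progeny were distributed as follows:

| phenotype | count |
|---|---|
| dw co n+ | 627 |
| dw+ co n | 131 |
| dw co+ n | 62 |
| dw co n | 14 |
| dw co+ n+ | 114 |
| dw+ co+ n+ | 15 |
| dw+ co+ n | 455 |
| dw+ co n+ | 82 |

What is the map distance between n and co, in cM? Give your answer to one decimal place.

18.3 cM

The two rarest classes, dw+ co+ n+ and dw co n, are the double crossovers. Comparing them with the parentals, only the n allele has switched, so n is the middle locus and the order is co – n – dw.
Crossovers in the co–n interval produce the single-crossover classes dw+ co n and dw co+ n+ (131 + 114 = 245) plus the double crossovers (29).
RF(co–n) = (245 + 29) / 1500 = 274/1500 = 0.1827 → 18.3 cM.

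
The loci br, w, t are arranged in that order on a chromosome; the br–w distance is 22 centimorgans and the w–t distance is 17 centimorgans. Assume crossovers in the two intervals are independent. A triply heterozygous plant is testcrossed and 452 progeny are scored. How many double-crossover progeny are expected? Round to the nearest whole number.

17

Map distances give recombination frequencies of 0.220 and 0.170 for the two intervals.
With no interference, expected double-crossover frequency = 0.220 × 0.170 = 0.03740.
Expected number = 0.03740 × 452 = 16.90 ≈ 17.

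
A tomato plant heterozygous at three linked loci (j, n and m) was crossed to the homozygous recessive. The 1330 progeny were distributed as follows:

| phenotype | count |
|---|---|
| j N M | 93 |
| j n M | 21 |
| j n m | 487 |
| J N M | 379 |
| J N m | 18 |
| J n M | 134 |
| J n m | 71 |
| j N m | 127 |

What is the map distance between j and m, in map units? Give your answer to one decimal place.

The two most frequent reciprocal classes, j n m and J N M, are the parental types, so the F1 was j n m / J N M.
The two rarest classes, j n M and J N m, are the double crossovers. Comparing them with the parentals, only the m allele has switched, so m is the middle locus and the order is j – m – n.
Crossovers in the j–m interval produce the single-crossover classes J n m and j N M (71 + 93 = 164) plus the double crossovers (39).
RF(j–m) = (164 + 39) / 1330 = 203/1330 = 0.1526 → 15.3 map units.

15.3 map units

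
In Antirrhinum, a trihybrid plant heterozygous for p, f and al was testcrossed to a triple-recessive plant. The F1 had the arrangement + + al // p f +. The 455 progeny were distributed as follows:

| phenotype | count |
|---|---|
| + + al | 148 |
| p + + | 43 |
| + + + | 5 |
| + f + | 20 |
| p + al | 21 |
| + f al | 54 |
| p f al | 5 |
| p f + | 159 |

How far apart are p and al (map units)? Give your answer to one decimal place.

11.2 map units

The two rarest classes, + + + and p f al, are the double crossovers. Comparing them with the parentals, only the al allele has switched, so al is the middle locus and the order is f – al – p.
Crossovers in the al–p interval produce the single-crossover classes p + al and + f + (21 + 20 = 41) plus the double crossovers (10).
RF(al–p) = (41 + 10) / 455 = 51/455 = 0.1121 → 11.2 map units.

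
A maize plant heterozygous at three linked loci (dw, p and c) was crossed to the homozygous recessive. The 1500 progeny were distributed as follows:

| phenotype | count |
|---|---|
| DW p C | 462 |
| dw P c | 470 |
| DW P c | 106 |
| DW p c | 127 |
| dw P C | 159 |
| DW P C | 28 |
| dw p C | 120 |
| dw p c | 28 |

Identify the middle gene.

p

The two most frequent reciprocal classes, dw P c and DW p C, are the parental types, so the F1 was dw P c / DW p C.
The two rarest classes, dw p c and DW P C, are the double crossovers. Comparing them with the parentals, only the p allele has switched, so p is the middle locus and the order is dw – p – c.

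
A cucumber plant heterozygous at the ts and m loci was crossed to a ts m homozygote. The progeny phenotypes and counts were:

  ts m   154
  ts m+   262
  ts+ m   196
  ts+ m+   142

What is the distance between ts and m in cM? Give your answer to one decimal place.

39.3 cM

The two most frequent classes, ts+ m (196) and ts m+ (262), are the parental types, so the F1 was ts+ m / ts m+.
The recombinant classes are ts+ m+ and ts m: 142 + 154 = 296.
Recombination frequency = 296/754 = 0.3926 ≈ 39.3%, i.e. 39.3 cM.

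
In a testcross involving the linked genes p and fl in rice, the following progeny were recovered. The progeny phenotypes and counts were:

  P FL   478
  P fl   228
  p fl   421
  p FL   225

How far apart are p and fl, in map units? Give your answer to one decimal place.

33.5 map units

The two most frequent classes, P FL (478) and p fl (421), are the parental types, so the F1 was P FL / p fl.
The recombinant classes are P fl and p FL: 228 + 225 = 453.
Recombination frequency = 453/1352 = 0.3351 ≈ 33.5%, i.e. 33.5 map units.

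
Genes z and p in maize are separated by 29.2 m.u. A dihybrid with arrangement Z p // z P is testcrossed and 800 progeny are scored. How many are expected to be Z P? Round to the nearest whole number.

117

A map distance of 29.2 m.u. corresponds to a recombination frequency of 0.292.
The F1 is Z p / z P, so Z P is a recombinant gamete class with expected frequency r/2 = 0.292/2 = 0.1460.
Expected number = 0.1460 × 800 = 116.80 ≈ 117.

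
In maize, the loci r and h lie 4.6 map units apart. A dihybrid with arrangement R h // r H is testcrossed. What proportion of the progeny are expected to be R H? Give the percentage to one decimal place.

A map distance of 4.6 map units corresponds to a recombination frequency of 0.046.
The F1 is R h / r H, so R H is a recombinant gamete class with expected frequency r/2 = 0.046/2 = 0.0230.
That is 0.0230 = 2.3% of the progeny.

2.3%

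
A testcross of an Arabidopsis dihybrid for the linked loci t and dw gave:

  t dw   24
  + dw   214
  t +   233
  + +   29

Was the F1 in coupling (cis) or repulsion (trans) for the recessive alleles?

The two most frequent classes are + dw (214) and t + (233); these are the parental (non-recombinant) types.
So the F1 carried + dw on one chromosome and t + on the other — the recessive alleles are on opposite chromosomes (trans / repulsion).

trans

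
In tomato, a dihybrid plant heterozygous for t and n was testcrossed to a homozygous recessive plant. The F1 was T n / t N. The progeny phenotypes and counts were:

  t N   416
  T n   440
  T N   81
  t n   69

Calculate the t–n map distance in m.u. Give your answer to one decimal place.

14.9 m.u.

The recombinant classes are T N and t n: 81 + 69 = 150.
Recombination frequency = 150/1006 = 0.1491 ≈ 14.9%, i.e. 14.9 m.u.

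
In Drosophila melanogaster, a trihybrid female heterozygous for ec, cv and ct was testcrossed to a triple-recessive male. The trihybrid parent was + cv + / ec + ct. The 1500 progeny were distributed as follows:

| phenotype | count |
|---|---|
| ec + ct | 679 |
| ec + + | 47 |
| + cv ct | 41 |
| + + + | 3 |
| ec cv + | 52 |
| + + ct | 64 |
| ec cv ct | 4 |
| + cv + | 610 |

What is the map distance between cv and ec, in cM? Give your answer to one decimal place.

8.2 cM

The two rarest classes, + + + and ec cv ct, are the double crossovers. Comparing them with the parentals, only the cv allele has switched, so cv is the middle locus and the order is ec – cv – ct.
Crossovers in the ec–cv interval produce the single-crossover classes ec cv + and + + ct (52 + 64 = 116) plus the double crossovers (7).
RF(ec–cv) = (116 + 7) / 1500 = 123/1500 = 0.0820 → 8.2 cM.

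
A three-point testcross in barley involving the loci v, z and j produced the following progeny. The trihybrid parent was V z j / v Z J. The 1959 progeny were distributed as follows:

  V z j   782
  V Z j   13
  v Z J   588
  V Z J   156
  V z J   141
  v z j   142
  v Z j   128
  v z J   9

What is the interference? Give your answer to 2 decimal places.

0.54

The two rarest classes, V Z j and v z J, are the double crossovers. Comparing them with the parentals, only the z allele has switched, so z is the middle locus and the order is v – z – j.
v–z: (298 + 22)/1959 = 0.1633; z–j: (269 + 22)/1959 = 0.1485.
Expected DCO frequency = 0.1633 × 0.1485 ≈ 0.02425; observed = 22/1959 ≈ 0.01123.
Coefficient of coincidence = 0.01123/0.02425 ≈ 0.46; interference = 1 − 0.46 = 0.54.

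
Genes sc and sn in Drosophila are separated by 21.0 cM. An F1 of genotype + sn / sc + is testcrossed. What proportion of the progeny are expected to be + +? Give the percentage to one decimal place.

A map distance of 21.0 cM corresponds to a recombination frequency of 0.210.
The F1 is + sn / sc +, so + + is a recombinant gamete class with expected frequency r/2 = 0.210/2 = 0.1050.
That is 0.1050 = 10.5% of the progeny.

10.5%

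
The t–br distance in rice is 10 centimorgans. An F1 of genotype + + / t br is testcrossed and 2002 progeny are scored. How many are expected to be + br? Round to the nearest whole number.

100

A map distance of 10 centimorgans corresponds to a recombination frequency of 0.100.
The F1 is + + / t br, so + br is a recombinant gamete class with expected frequency r/2 = 0.100/2 = 0.0500.
Expected number = 0.0500 × 2002 = 100.10 ≈ 100.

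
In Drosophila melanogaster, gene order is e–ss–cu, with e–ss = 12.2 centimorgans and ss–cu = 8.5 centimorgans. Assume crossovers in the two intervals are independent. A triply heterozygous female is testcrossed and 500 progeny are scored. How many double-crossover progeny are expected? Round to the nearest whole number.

5

Map distances give recombination frequencies of 0.122 and 0.085 for the two intervals.
With no interference, expected double-crossover frequency = 0.122 × 0.085 = 0.01037.
Expected number = 0.01037 × 500 = 5.19 ≈ 5.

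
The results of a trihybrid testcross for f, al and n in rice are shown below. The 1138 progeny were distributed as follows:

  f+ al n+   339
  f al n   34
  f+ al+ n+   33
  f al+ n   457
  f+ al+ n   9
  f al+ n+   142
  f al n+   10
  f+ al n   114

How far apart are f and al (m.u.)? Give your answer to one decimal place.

The two most frequent reciprocal classes, f+ al n+ and f al+ n, are the parental types, so the F1 was f+ al n+ / f al+ n.
The two rarest classes, f al n+ and f+ al+ n, are the double crossovers. Comparing them with the parentals, only the f allele has switched, so f is the middle locus and the order is n – f – al.
Crossovers in the f–al interval produce the single-crossover classes f+ al+ n+ and f al n (33 + 34 = 67) plus the double crossovers (19).
RF(f–al) = (67 + 19) / 1138 = 86/1138 = 0.0756 → 7.6 m.u.

7.6 m.u.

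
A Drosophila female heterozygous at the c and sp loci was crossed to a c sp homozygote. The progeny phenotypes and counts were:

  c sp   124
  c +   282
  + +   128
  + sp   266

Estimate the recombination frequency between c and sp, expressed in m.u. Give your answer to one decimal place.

The two most frequent classes, + sp (266) and c + (282), are the parental types, so the F1 was + sp / c +.
The recombinant classes are + + and c sp: 128 + 124 = 252.
Recombination frequency = 252/800 = 0.3150 ≈ 31.5%, i.e. 31.5 m.u.

31.5 m.u.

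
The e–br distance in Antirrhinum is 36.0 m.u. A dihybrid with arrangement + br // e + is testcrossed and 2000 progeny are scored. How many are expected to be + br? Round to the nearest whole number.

640

A map distance of 36.0 m.u. corresponds to a recombination frequency of 0.360.
The F1 is + br / e +, so + br is a parental gamete class with expected frequency (1 − r)/2 = 0.640/2 = 0.3200.
Expected number = 0.3200 × 2000 = 640.00 ≈ 640.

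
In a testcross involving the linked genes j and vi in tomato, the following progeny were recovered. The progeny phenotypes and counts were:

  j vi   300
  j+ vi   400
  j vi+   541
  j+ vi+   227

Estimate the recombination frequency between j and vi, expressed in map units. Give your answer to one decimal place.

The two most frequent classes, j+ vi (400) and j vi+ (541), are the parental types, so the F1 was j+ vi / j vi+.
The recombinant classes are j+ vi+ and j vi: 227 + 300 = 527.
Recombination frequency = 527/1468 = 0.3590 ≈ 35.9%, i.e. 35.9 map units.

35.9 map units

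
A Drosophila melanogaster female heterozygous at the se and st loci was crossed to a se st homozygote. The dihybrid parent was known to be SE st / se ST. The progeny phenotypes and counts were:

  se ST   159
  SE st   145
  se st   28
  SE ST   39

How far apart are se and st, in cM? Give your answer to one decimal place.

18.1 cM

The recombinant classes are SE ST and se st: 39 + 28 = 67.
Recombination frequency = 67/371 = 0.1806 ≈ 18.1%, i.e. 18.1 cM.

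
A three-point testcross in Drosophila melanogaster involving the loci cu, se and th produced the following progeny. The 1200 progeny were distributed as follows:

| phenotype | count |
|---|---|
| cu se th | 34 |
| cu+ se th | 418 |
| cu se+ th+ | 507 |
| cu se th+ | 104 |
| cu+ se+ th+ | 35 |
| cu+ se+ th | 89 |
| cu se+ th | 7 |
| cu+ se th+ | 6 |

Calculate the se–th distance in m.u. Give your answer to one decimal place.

The two most frequent reciprocal classes, cu se+ th+ and cu+ se th, are the parental types, so the F1 was cu se+ th+ / cu+ se th.
The two rarest classes, cu se+ th and cu+ se th+, are the double crossovers. Comparing them with the parentals, only the th allele has switched, so th is the middle locus and the order is cu – th – se.
Crossovers in the th–se interval produce the single-crossover classes cu se th+ and cu+ se+ th (104 + 89 = 193) plus the double crossovers (13).
RF(th–se) = (193 + 13) / 1200 = 206/1200 = 0.1717 → 17.2 m.u.

17.2 m.u.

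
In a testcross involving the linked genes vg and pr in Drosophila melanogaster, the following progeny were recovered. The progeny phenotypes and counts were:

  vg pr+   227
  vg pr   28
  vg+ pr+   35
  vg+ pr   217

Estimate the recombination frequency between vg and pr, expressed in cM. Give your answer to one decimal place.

12.4 cM

The two most frequent classes, vg+ pr (217) and vg pr+ (227), are the parental types, so the F1 was vg+ pr / vg pr+.
The recombinant classes are vg+ pr+ and vg pr: 35 + 28 = 63.
Recombination frequency = 63/507 = 0.1243 ≈ 12.4%, i.e. 12.4 cM.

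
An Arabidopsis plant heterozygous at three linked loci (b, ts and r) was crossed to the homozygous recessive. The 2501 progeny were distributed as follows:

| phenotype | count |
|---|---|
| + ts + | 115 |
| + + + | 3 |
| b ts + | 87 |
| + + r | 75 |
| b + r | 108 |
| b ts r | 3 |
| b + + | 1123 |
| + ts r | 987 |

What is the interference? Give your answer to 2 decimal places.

The two most frequent reciprocal classes, b + + and + ts r, are the parental types, so the F1 was b + + / + ts r.
The two rarest classes, + + + and b ts r, are the double crossovers. Comparing them with the parentals, only the b allele has switched, so b is the middle locus and the order is ts – b – r.
ts–b: (162 + 6)/2501 = 0.0672; b–r: (223 + 6)/2501 = 0.0916.
Expected DCO frequency = 0.0672 × 0.0916 ≈ 0.00616; observed = 6/2501 ≈ 0.00240.
Coefficient of coincidence = 0.00240/0.00616 ≈ 0.39; interference = 1 − 0.39 = 0.61.

0.61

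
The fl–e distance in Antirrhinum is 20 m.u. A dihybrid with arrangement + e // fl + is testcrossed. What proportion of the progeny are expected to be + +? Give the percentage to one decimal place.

A map distance of 20 m.u. corresponds to a recombination frequency of 0.200.
The F1 is + e / fl +, so + + is a recombinant gamete class with expected frequency r/2 = 0.200/2 = 0.1000.
That is 0.1000 = 10.0% of the progeny.

10.0%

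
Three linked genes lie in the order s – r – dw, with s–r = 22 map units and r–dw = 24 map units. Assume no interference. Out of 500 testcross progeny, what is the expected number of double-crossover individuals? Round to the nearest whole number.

26

Map distances give recombination frequencies of 0.220 and 0.240 for the two intervals.
With no interference, expected double-crossover frequency = 0.220 × 0.240 = 0.05280.
Expected number = 0.05280 × 500 = 26.40 ≈ 26.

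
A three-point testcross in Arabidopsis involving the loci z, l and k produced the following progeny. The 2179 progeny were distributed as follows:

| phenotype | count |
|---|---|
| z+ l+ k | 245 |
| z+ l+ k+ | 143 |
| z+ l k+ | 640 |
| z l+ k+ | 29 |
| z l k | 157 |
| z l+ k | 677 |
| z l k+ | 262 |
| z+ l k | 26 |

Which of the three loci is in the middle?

The two most frequent reciprocal classes, z l+ k and z+ l k+, are the parental types, so the F1 was z l+ k / z+ l k+.
The two rarest classes, z l+ k+ and z+ l k, are the double crossovers. Comparing them with the parentals, only the k allele has switched, so k is the middle locus and the order is z – k – l.

k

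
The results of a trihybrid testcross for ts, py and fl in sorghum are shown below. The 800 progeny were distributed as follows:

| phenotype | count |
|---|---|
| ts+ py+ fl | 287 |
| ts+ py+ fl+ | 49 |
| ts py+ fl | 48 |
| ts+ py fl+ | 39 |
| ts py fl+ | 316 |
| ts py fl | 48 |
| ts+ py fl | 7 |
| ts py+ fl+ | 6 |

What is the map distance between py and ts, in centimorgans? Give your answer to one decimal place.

12.5 centimorgans

The two most frequent reciprocal classes, ts py fl+ and ts+ py+ fl, are the parental types, so the F1 was ts py fl+ / ts+ py+ fl.
The two rarest classes, ts py+ fl+ and ts+ py fl, are the double crossovers. Comparing them with the parentals, only the py allele has switched, so py is the middle locus and the order is ts – py – fl.
Crossovers in the ts–py interval produce the single-crossover classes ts+ py fl+ and ts py+ fl (39 + 48 = 87) plus the double crossovers (13).
RF(ts–py) = (87 + 13) / 800 = 100/800 = 0.1250 → 12.5 centimorgans.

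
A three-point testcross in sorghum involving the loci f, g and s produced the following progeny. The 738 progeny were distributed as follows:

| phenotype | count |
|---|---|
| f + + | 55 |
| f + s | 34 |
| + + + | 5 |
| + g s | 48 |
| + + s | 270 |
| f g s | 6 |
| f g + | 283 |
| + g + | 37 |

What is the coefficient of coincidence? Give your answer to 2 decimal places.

The two most frequent reciprocal classes, f g + and + + s, are the parental types, so the F1 was f g + / + + s.
The two rarest classes, f g s and + + +, are the double crossovers. Comparing them with the parentals, only the s allele has switched, so s is the middle locus and the order is f – s – g.
f–s: (71 + 11)/738 = 0.1111; s–g: (103 + 11)/738 = 0.1545.
Expected DCO frequency = 0.1111 × 0.1545 ≈ 0.01716; observed = 11/738 ≈ 0.01491.
Coefficient of coincidence = 0.01491/0.01716 ≈ 0.87.

0.87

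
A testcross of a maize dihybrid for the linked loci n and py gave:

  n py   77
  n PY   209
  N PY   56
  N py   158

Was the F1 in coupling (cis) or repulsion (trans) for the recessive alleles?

trans

The two most frequent classes are N py (158) and n PY (209); these are the parental (non-recombinant) types.
So the F1 carried N py on one chromosome and n PY on the other — the recessive alleles are on opposite chromosomes (trans / repulsion).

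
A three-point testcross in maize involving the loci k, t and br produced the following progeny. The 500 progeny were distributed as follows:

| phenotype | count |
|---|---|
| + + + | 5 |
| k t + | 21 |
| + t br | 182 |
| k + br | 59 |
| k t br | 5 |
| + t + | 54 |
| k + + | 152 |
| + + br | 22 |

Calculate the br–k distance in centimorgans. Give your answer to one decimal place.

24.6 centimorgans

The two most frequent reciprocal classes, k + + and + t br, are the parental types, so the F1 was k + + / + t br.
The two rarest classes, + + + and k t br, are the double crossovers. Comparing them with the parentals, only the k allele has switched, so k is the middle locus and the order is t – k – br.
Crossovers in the k–br interval produce the single-crossover classes k + br and + t + (59 + 54 = 113) plus the double crossovers (10).
RF(k–br) = (113 + 10) / 500 = 123/500 = 0.2460 → 24.6 centimorgans.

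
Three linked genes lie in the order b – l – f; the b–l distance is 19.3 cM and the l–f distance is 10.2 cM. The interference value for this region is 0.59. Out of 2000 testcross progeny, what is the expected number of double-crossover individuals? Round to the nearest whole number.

16

Map distances give recombination frequencies of 0.193 and 0.102 for the two intervals.
With interference 0.59 (so coincidence = 0.41), expected double-crossover frequency = 0.193 × 0.102 × 0.41 = 0.00807.
Expected number = 0.00807 × 2000 = 16.14 ≈ 16.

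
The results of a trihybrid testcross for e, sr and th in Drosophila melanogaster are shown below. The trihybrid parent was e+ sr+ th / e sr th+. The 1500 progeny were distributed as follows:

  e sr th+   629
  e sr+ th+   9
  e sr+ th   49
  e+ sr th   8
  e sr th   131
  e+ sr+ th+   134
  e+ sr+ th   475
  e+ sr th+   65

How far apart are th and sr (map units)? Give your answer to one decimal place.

18.8 map units

The two rarest classes, e+ sr th and e sr+ th+, are the double crossovers. Comparing them with the parentals, only the sr allele has switched, so sr is the middle locus and the order is th – sr – e.
Crossovers in the th–sr interval produce the single-crossover classes e+ sr+ th+ and e sr th (134 + 131 = 265) plus the double crossovers (17).
RF(th–sr) = (265 + 17) / 1500 = 282/1500 = 0.1880 → 18.8 map units.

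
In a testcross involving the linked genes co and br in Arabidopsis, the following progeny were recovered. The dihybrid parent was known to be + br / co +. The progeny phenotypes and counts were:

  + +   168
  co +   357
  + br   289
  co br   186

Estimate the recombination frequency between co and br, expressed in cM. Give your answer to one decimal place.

The recombinant classes are + + and co br: 168 + 186 = 354.
Recombination frequency = 354/1000 = 0.3540 ≈ 35.4%, i.e. 35.4 cM.

35.4 cM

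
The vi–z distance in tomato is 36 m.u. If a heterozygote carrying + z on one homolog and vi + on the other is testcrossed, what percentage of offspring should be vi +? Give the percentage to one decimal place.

32.0%

A map distance of 36 m.u. corresponds to a recombination frequency of 0.360.
The F1 is + z / vi +, so vi + is a parental gamete class with expected frequency (1 − r)/2 = 0.640/2 = 0.3200.
That is 0.3200 = 32.0% of the progeny.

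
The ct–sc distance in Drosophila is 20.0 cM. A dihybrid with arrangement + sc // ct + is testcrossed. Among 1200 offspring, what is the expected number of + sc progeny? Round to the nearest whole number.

A map distance of 20.0 cM corresponds to a recombination frequency of 0.200.
The F1 is + sc / ct +, so + sc is a parental gamete class with expected frequency (1 − r)/2 = 0.800/2 = 0.4000.
Expected number = 0.4000 × 1200 = 480.00 ≈ 480.

480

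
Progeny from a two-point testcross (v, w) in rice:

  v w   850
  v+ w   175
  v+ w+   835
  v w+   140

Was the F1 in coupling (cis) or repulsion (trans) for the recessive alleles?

The two most frequent classes are v+ w+ (835) and v w (850); these are the parental (non-recombinant) types.
So the F1 carried v+ w+ on one chromosome and v w on the other — the recessive alleles are on the same chromosome (cis / coupling).

cis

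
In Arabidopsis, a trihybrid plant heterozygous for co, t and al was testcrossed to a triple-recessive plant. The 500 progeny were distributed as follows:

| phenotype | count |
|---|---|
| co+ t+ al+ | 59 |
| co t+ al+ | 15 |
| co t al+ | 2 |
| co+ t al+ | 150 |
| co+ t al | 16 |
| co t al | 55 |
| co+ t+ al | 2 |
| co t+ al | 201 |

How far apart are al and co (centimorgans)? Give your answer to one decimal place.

The two most frequent reciprocal classes, co t+ al and co+ t al+, are the parental types, so the F1 was co t+ al / co+ t al+.
The two rarest classes, co+ t+ al and co t al+, are the double crossovers. Comparing them with the parentals, only the co allele has switched, so co is the middle locus and the order is al – co – t.
Crossovers in the al–co interval produce the single-crossover classes co t+ al+ and co+ t al (15 + 16 = 31) plus the double crossovers (4).
RF(al–co) = (31 + 4) / 500 = 35/500 = 0.0700 → 7.0 centimorgans.

7.0 centimorgans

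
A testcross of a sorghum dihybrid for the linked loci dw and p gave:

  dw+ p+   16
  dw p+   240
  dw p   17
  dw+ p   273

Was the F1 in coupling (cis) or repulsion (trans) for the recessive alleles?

The two most frequent classes are dw+ p (273) and dw p+ (240); these are the parental (non-recombinant) types.
So the F1 carried dw+ p on one chromosome and dw p+ on the other — the recessive alleles are on opposite chromosomes (trans / repulsion).

trans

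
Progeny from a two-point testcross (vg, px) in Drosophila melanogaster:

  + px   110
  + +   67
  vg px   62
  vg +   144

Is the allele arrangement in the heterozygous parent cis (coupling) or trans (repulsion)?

The two most frequent classes are + px (110) and vg + (144); these are the parental (non-recombinant) types.
So the F1 carried + px on one chromosome and vg + on the other — the recessive alleles are on opposite chromosomes (trans / repulsion).

trans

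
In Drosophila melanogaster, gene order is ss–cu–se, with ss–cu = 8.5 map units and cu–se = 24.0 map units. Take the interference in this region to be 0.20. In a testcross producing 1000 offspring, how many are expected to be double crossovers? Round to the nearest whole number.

16

Map distances give recombination frequencies of 0.085 and 0.240 for the two intervals.
With interference 0.20 (so coincidence = 0.80), expected double-crossover frequency = 0.085 × 0.240 × 0.80 = 0.01632.
Expected number = 0.01632 × 1000 = 16.32 ≈ 16.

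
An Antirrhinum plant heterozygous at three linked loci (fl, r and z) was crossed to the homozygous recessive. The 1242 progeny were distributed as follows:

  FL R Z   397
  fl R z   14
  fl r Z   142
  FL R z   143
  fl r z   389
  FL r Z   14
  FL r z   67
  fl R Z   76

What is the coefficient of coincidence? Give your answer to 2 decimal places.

0.65

The two most frequent reciprocal classes, fl r z and FL R Z, are the parental types, so the F1 was fl r z / FL R Z.
The two rarest classes, fl R z and FL r Z, are the double crossovers. Comparing them with the parentals, only the r allele has switched, so r is the middle locus and the order is fl – r – z.
fl–r: (143 + 28)/1242 = 0.1377; r–z: (285 + 28)/1242 = 0.2520.
Expected DCO frequency = 0.1377 × 0.2520 ≈ 0.03470; observed = 28/1242 ≈ 0.02254.
Coefficient of coincidence = 0.02254/0.03470 ≈ 0.65.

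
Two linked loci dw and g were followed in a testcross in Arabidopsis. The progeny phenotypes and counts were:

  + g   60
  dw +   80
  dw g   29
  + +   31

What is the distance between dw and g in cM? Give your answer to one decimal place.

30.0 cM

The two most frequent classes, + g (60) and dw + (80), are the parental types, so the F1 was + g / dw +.
The recombinant classes are + + and dw g: 31 + 29 = 60.
Recombination frequency = 60/200 = 0.3000 ≈ 30.0%, i.e. 30.0 cM.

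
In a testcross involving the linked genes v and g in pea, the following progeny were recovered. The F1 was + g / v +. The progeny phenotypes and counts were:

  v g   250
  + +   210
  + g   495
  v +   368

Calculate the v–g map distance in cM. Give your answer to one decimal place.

The recombinant classes are + + and v g: 210 + 250 = 460.
Recombination frequency = 460/1323 = 0.3477 ≈ 34.8%, i.e. 34.8 cM.

34.8 cM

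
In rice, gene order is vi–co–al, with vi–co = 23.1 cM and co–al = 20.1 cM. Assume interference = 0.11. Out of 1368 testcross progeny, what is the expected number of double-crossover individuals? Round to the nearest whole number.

57

Map distances give recombination frequencies of 0.231 and 0.201 for the two intervals.
With interference 0.11 (so coincidence = 0.89), expected double-crossover frequency = 0.231 × 0.201 × 0.89 = 0.04132.
Expected number = 0.04132 × 1368 = 56.53 ≈ 57.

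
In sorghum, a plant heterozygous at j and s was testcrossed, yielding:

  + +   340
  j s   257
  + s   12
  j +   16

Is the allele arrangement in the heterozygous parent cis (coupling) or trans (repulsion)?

cis

The two most frequent classes are + + (340) and j s (257); these are the parental (non-recombinant) types.
So the F1 carried + + on one chromosome and j s on the other — the recessive alleles are on the same chromosome (cis / coupling).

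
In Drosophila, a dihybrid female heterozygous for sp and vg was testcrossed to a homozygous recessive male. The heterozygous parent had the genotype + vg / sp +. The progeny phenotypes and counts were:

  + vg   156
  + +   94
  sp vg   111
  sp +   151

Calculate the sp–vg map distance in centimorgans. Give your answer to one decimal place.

40.0 centimorgans

The recombinant classes are + + and sp vg: 94 + 111 = 205.
Recombination frequency = 205/512 = 0.4004 ≈ 40.0%, i.e. 40.0 centimorgans.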